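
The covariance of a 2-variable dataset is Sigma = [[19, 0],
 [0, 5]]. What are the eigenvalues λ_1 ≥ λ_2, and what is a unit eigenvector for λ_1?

Step 1 — characteristic polynomial of 2×2 Sigma:
  det(Sigma - λI) = λ² - trace · λ + det = 0.
  trace = 19 + 5 = 24, det = 19·5 - (0)² = 95.
Step 2 — discriminant:
  Δ = trace² - 4·det = 576 - 380 = 196.
Step 3 — eigenvalues:
  λ = (trace ± √Δ)/2 = (24 ± 14)/2,
  λ_1 = 19,  λ_2 = 5.

Step 4 — unit eigenvector for λ_1: Sigma is diagonal, so its eigenvectors are the coordinate axes. λ_1 = 19 is the diagonal entry on the first coordinate axis, hence
  v_1 = (1, 0) (||v_1|| = 1).

λ_1 = 19,  λ_2 = 5;  v_1 ≈ (1, 0)


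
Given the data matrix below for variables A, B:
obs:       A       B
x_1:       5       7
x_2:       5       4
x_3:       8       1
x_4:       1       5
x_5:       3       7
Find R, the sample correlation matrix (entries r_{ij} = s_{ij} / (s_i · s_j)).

Step 1 — column means:
  mean(A) = (5 + 5 + 8 + 1 + 3) / 5 = 22/5 = 4.4
  mean(B) = (7 + 4 + 1 + 5 + 7) / 5 = 24/5 = 4.8

Step 2 — sample variances and covariances s[i,j] = (1/(n-1)) · Σ_k (x_{k,i} - mean_i) · (x_{k,j} - mean_j), with n-1 = 4:
  s[A,A] = ((0.6)·(0.6) + (0.6)·(0.6) + (3.6)·(3.6) + (-3.4)·(-3.4) + (-1.4)·(-1.4)) / 4 = 27.2/4 = 6.8
  s[A,B] = ((0.6)·(2.2) + (0.6)·(-0.8) + (3.6)·(-3.8) + (-3.4)·(0.2) + (-1.4)·(2.2)) / 4 = -16.6/4 = -4.15
  s[B,B] = ((2.2)·(2.2) + (-0.8)·(-0.8) + (-3.8)·(-3.8) + (0.2)·(0.2) + (2.2)·(2.2)) / 4 = 24.8/4 = 6.2
  Sample standard deviations s_i = √(s[i,i]):
  s(A) = √(6.8) = 2.6077
  s(B) = √(6.2) = 2.49

Step 3 — r_{ij} = s_{ij} / (s_i · s_j):
  r[A,A] = 1 (diagonal).
  r[A,B] = -4.15 / (2.6077 · 2.49) = -4.15 / 6.4931 = -0.6391
  r[B,B] = 1 (diagonal).

R is symmetric with unit diagonal. Assembling:

R = [[1, -0.6391],
 [-0.6391, 1]]


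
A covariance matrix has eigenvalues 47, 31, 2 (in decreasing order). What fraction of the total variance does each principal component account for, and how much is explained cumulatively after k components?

Step 1 — total variance = trace(Sigma) = Σ λ_i = 47 + 31 + 2 = 80.

Step 2 — fraction explained by component i = λ_i / Σ λ:
  PC1: 47/80 = 0.5875
  PC2: 31/80 = 0.3875
  PC3: 2/80 = 0.025

Step 3 — cumulative fraction after k components = (λ_1 + ... + λ_k) / Σ λ:
  k = 1: 47/80 = 0.5875
  k = 2: (47 + 31)/80 = 78/80 = 0.975
  k = 3: (47 + 31 + 2)/80 = 80/80 = 1

Summary (fraction, with percent):

explained: PC1 0.5875 (58.75%), PC2 0.3875 (38.75%), PC3 0.025 (2.5%);  cumulative: 0.5875, 0.975, 1


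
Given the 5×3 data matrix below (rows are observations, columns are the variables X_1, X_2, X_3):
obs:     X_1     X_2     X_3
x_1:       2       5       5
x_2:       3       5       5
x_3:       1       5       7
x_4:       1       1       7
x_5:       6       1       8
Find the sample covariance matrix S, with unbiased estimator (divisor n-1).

Step 1 — column means:
  mean(X_1) = (2 + 3 + 1 + 1 + 6) / 5 = 13/5 = 2.6
  mean(X_2) = (5 + 5 + 5 + 1 + 1) / 5 = 17/5 = 3.4
  mean(X_3) = (5 + 5 + 7 + 7 + 8) / 5 = 32/5 = 6.4

Step 2 — sample covariance S[i,j] = (1/(n-1)) · Σ_k (x_{k,i} - mean_i) · (x_{k,j} - mean_j), with n-1 = 4.
  S[X_1,X_1] = ((-0.6)·(-0.6) + (0.4)·(0.4) + (-1.6)·(-1.6) + (-1.6)·(-1.6) + (3.4)·(3.4)) / 4 = 17.2/4 = 4.3
  S[X_1,X_2] = ((-0.6)·(1.6) + (0.4)·(1.6) + (-1.6)·(1.6) + (-1.6)·(-2.4) + (3.4)·(-2.4)) / 4 = -7.2/4 = -1.8
  S[X_1,X_3] = ((-0.6)·(-1.4) + (0.4)·(-1.4) + (-1.6)·(0.6) + (-1.6)·(0.6) + (3.4)·(1.6)) / 4 = 3.8/4 = 0.95
  S[X_2,X_2] = ((1.6)·(1.6) + (1.6)·(1.6) + (1.6)·(1.6) + (-2.4)·(-2.4) + (-2.4)·(-2.4)) / 4 = 19.2/4 = 4.8
  S[X_2,X_3] = ((1.6)·(-1.4) + (1.6)·(-1.4) + (1.6)·(0.6) + (-2.4)·(0.6) + (-2.4)·(1.6)) / 4 = -8.8/4 = -2.2
  S[X_3,X_3] = ((-1.4)·(-1.4) + (-1.4)·(-1.4) + (0.6)·(0.6) + (0.6)·(0.6) + (1.6)·(1.6)) / 4 = 7.2/4 = 1.8

S is symmetric (S[j,i] = S[i,j]). Assembling:

S = [[4.3, -1.8, 0.95],
 [-1.8, 4.8, -2.2],
 [0.95, -2.2, 1.8]]


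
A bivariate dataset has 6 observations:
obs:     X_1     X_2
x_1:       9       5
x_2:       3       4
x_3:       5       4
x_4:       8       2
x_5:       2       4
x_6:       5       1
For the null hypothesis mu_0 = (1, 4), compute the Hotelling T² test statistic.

Step 1 — sample mean vector:
  mean(X_1) = (9 + 3 + 5 + 8 + 2 + 5) / 6 = 32/6 = 5.3333
  mean(X_2) = (5 + 4 + 4 + 2 + 4 + 1) / 6 = 20/6 = 3.3333
  x̄ = (5.3333, 3.3333),  deviation x̄ - mu_0 = (5.3333, 3.3333) - (1, 4) = (4.3333, -0.6667).

Step 2 — sample covariance matrix, S[i,j] = (1/(n-1)) · Σ_k (x_{k,i} - mean_i) · (x_{k,j} - mean_j), divisor n-1 = 5:
  S[X_1,X_1] = ((3.6667)·(3.6667) + (-2.3333)·(-2.3333) + (-0.3333)·(-0.3333) + (2.6667)·(2.6667) + (-3.3333)·(-3.3333) + (-0.3333)·(-0.3333)) / 5 = 37.3333/5 = 7.4667
  S[X_1,X_2] = ((3.6667)·(1.6667) + (-2.3333)·(0.6667) + (-0.3333)·(0.6667) + (2.6667)·(-1.3333) + (-3.3333)·(0.6667) + (-0.3333)·(-2.3333)) / 5 = -0.6667/5 = -0.1333
  S[X_2,X_2] = ((1.6667)·(1.6667) + (0.6667)·(0.6667) + (0.6667)·(0.6667) + (-1.3333)·(-1.3333) + (0.6667)·(0.6667) + (-2.3333)·(-2.3333)) / 5 = 11.3333/5 = 2.2667
  S = [[7.4667, -0.1333],
 [-0.1333, 2.2667]].

Step 3 — invert S. det(S) = 7.4667·2.2667 - (-0.1333)² = 16.9067.
  S^{-1} = (1/det) · [[d, -b], [-b, a]] = [[0.1341, 0.0079],
 [0.0079, 0.4416]].

Step 4 — quadratic form (x̄ - mu_0)^T · S^{-1} · (x̄ - mu_0):
  S^{-1} · (x̄ - mu_0) = (0.5757, -0.2603),
  (x̄ - mu_0)^T · [...] = (4.3333)·(0.5757) + (-0.6667)·(-0.2603) = 2.6682.

Step 5 — scale by n: T² = 6 · 2.6682 = 16.0095.

T² ≈ 16.0095


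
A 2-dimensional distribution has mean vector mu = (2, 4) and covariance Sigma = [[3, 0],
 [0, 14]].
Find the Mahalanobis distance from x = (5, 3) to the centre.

Step 1 — centre the observation: (x - mu) = (3, -1).

Step 2 — invert Sigma. det(Sigma) = 3·14 - (0)² = 42.
  Sigma^{-1} = (1/det) · [[d, -b], [-b, a]] = [[0.3333, 0],
 [0, 0.0714]].

Step 3 — form the quadratic (x - mu)^T · Sigma^{-1} · (x - mu):
  Sigma^{-1} · (x - mu) = (1, -0.0714).
  (x - mu)^T · [Sigma^{-1} · (x - mu)] = (3)·(1) + (-1)·(-0.0714) = 3.0714.

Step 4 — take square root: d = √(3.0714) ≈ 1.7525.

d(x, mu) = √(3.0714) ≈ 1.7525


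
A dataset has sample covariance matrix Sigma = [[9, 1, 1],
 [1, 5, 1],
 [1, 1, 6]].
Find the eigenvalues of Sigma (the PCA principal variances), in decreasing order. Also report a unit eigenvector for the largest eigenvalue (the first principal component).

Step 1 — characteristic polynomial p(λ) = det(λI - Sigma) = λ³ - tr·λ² + c_1·λ - det, where tr = trace, c_1 = sum of the principal 2×2 minors, det = det(Sigma):
  tr = 9 + 5 + 6 = 20,
  c_1 = (9·5 - (1)²) + (9·6 - (1)²) + (5·6 - (1)²) = 44 + 53 + 29 = 126,
  det = 9·(5·6 - (1)²) - (1)·((1)·6 - (1)·(1)) + (1)·((1)·(1) - 5·(1)) = 9·(29) - (1)·(5) + (1)·(-4) = 252.
  So p(λ) = λ³ - 20λ² + 126λ - 252.
Step 2 — look for an integer root (rational root theorem: any rational root is an integer divisor of 252). Testing λ = 6:
  p(6) = 216 - 720 + 756 - 252 = 0  ✓
  Dividing out (λ - 6): p(λ) = (λ - 6)(λ² - 14λ + 42).
Step 3 — remaining eigenvalues from the quadratic λ² - 14λ + 42 = 0:
  Δ = 14² - 4·42 = 196 - 168 = 28,  λ = (14 ± √28)/2 = (14 ± 5.2915)/2 ≈ 9.6458 or 4.3542.
  Sorted: λ_1 = 9.6458,  λ_2 = 6,  λ_3 = 4.3542  (check: sum = 20 = tr ✓).

Step 4 — unit eigenvector for λ_1 ≈ 9.6458: v spans the null space of (Sigma - λ_1 I), whose rows are
  r_1 = (-0.6458, 1, 1),  r_2 = (1, -4.6458, 1),  r_3 = (1, 1, -3.6458).
  v is orthogonal to every row, so take v ∝ r_1 × r_2 = ((1)·(1) - (1)·(-4.6458), (1)·(1) - (-0.6458)·(1), (-0.6458)·(-4.6458) - (1)·(1)) ≈ (5.6458, 1.6458, 2).
  Let u = (5.6458, 1.6458, 2).
  ||u|| = √((5.6458)² + (1.6458)² + (2)²) = √(38.583) ≈ 6.2115,  v_1 = u/||u|| ≈ (0.9089, 0.265, 0.322) (||v_1|| = 1).

λ_1 = 9.6458,  λ_2 = 6,  λ_3 = 4.3542;  v_1 ≈ (0.9089, 0.265, 0.322)


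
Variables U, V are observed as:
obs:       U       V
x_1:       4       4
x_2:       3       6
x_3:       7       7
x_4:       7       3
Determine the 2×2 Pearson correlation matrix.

Step 1 — column means:
  mean(U) = (4 + 3 + 7 + 7) / 4 = 21/4 = 5.25
  mean(V) = (4 + 6 + 7 + 3) / 4 = 20/4 = 5

Step 2 — sample variances and covariances s[i,j] = (1/(n-1)) · Σ_k (x_{k,i} - mean_i) · (x_{k,j} - mean_j), with n-1 = 3:
  s[U,U] = ((-1.25)·(-1.25) + (-2.25)·(-2.25) + (1.75)·(1.75) + (1.75)·(1.75)) / 3 = 12.75/3 = 4.25
  s[U,V] = ((-1.25)·(-1) + (-2.25)·(1) + (1.75)·(2) + (1.75)·(-2)) / 3 = -1/3 = -0.3333
  s[V,V] = ((-1)·(-1) + (1)·(1) + (2)·(2) + (-2)·(-2)) / 3 = 10/3 = 3.3333
  Sample standard deviations s_i = √(s[i,i]):
  s(U) = √(4.25) = 2.0616
  s(V) = √(3.3333) = 1.8257

Step 3 — r_{ij} = s_{ij} / (s_i · s_j):
  r[U,U] = 1 (diagonal).
  r[U,V] = -0.3333 / (2.0616 · 1.8257) = -0.3333 / 3.7639 = -0.0886
  r[V,V] = 1 (diagonal).

R is symmetric with unit diagonal. Assembling:

R = [[1, -0.0886],
 [-0.0886, 1]]


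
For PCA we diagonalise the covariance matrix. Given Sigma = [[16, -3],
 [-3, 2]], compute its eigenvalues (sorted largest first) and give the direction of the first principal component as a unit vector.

Step 1 — characteristic polynomial of 2×2 Sigma:
  det(Sigma - λI) = λ² - trace · λ + det = 0.
  trace = 16 + 2 = 18, det = 16·2 - (-3)² = 23.
Step 2 — discriminant:
  Δ = trace² - 4·det = 324 - 92 = 232.
Step 3 — eigenvalues:
  λ = (trace ± √Δ)/2 = (18 ± 15.2315)/2,
  λ_1 = 16.6158,  λ_2 = 1.3842.

Step 4 — unit eigenvector for λ_1: solve (Sigma - λ_1 I)v = 0. First row:
  (16 - 16.6158)·v_x + (-3)·v_y = 0, i.e. (-0.6158)·v_x + (-3)·v_y = 0,
  so v ∝ (b, λ_1 - a) = (-3, 0.6158); multiply by -1 so the first entry is positive: u = (3, -0.6158).
  ||u|| = √((3)² + (-0.6158)²) = √(9.3792) ≈ 3.0625,
  v_1 = u/||u|| ≈ (0.9796, -0.2011) (||v_1|| = 1).

λ_1 = 16.6158,  λ_2 = 1.3842;  v_1 ≈ (0.9796, -0.2011)


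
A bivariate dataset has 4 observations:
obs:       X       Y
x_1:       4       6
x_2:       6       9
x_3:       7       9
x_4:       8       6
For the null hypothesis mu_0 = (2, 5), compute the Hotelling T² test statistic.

Step 1 — sample mean vector:
  mean(X) = (4 + 6 + 7 + 8) / 4 = 25/4 = 6.25
  mean(Y) = (6 + 9 + 9 + 6) / 4 = 30/4 = 7.5
  x̄ = (6.25, 7.5),  deviation x̄ - mu_0 = (6.25, 7.5) - (2, 5) = (4.25, 2.5).

Step 2 — sample covariance matrix, S[i,j] = (1/(n-1)) · Σ_k (x_{k,i} - mean_i) · (x_{k,j} - mean_j), divisor n-1 = 3:
  S[X,X] = ((-2.25)·(-2.25) + (-0.25)·(-0.25) + (0.75)·(0.75) + (1.75)·(1.75)) / 3 = 8.75/3 = 2.9167
  S[X,Y] = ((-2.25)·(-1.5) + (-0.25)·(1.5) + (0.75)·(1.5) + (1.75)·(-1.5)) / 3 = 1.5/3 = 0.5
  S[Y,Y] = ((-1.5)·(-1.5) + (1.5)·(1.5) + (1.5)·(1.5) + (-1.5)·(-1.5)) / 3 = 9/3 = 3
  S = [[2.9167, 0.5],
 [0.5, 3]].

Step 3 — invert S. det(S) = 2.9167·3 - (0.5)² = 8.5.
  S^{-1} = (1/det) · [[d, -b], [-b, a]] = [[0.3529, -0.0588],
 [-0.0588, 0.3431]].

Step 4 — quadratic form (x̄ - mu_0)^T · S^{-1} · (x̄ - mu_0):
  S^{-1} · (x̄ - mu_0) = (1.3529, 0.6078),
  (x̄ - mu_0)^T · [...] = (4.25)·(1.3529) + (2.5)·(0.6078) = 7.2696.

Step 5 — scale by n: T² = 4 · 7.2696 = 29.0784.

T² ≈ 29.0784


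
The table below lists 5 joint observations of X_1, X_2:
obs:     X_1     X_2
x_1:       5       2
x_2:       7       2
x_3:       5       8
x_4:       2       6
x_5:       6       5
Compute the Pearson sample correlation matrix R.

Step 1 — column means:
  mean(X_1) = (5 + 7 + 5 + 2 + 6) / 5 = 25/5 = 5
  mean(X_2) = (2 + 2 + 8 + 6 + 5) / 5 = 23/5 = 4.6

Step 2 — sample variances and covariances s[i,j] = (1/(n-1)) · Σ_k (x_{k,i} - mean_i) · (x_{k,j} - mean_j), with n-1 = 4:
  s[X_1,X_1] = ((0)·(0) + (2)·(2) + (0)·(0) + (-3)·(-3) + (1)·(1)) / 4 = 14/4 = 3.5
  s[X_1,X_2] = ((0)·(-2.6) + (2)·(-2.6) + (0)·(3.4) + (-3)·(1.4) + (1)·(0.4)) / 4 = -9/4 = -2.25
  s[X_2,X_2] = ((-2.6)·(-2.6) + (-2.6)·(-2.6) + (3.4)·(3.4) + (1.4)·(1.4) + (0.4)·(0.4)) / 4 = 27.2/4 = 6.8
  Sample standard deviations s_i = √(s[i,i]):
  s(X_1) = √(3.5) = 1.8708
  s(X_2) = √(6.8) = 2.6077

Step 3 — r_{ij} = s_{ij} / (s_i · s_j):
  r[X_1,X_1] = 1 (diagonal).
  r[X_1,X_2] = -2.25 / (1.8708 · 2.6077) = -2.25 / 4.8785 = -0.4612
  r[X_2,X_2] = 1 (diagonal).

R is symmetric with unit diagonal. Assembling:

R = [[1, -0.4612],
 [-0.4612, 1]]


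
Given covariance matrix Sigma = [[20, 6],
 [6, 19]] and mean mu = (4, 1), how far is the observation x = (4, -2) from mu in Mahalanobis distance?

Step 1 — centre the observation: (x - mu) = (0, -3).

Step 2 — invert Sigma. det(Sigma) = 20·19 - (6)² = 344.
  Sigma^{-1} = (1/det) · [[d, -b], [-b, a]] = [[0.0552, -0.0174],
 [-0.0174, 0.0581]].

Step 3 — form the quadratic (x - mu)^T · Sigma^{-1} · (x - mu):
  Sigma^{-1} · (x - mu) = (0.0523, -0.1744).
  (x - mu)^T · [Sigma^{-1} · (x - mu)] = (0)·(0.0523) + (-3)·(-0.1744) = 0.5233.

Step 4 — take square root: d = √(0.5233) ≈ 0.7234.

d(x, mu) = √(0.5233) ≈ 0.7234


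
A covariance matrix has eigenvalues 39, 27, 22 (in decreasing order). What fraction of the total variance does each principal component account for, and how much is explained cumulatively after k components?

Step 1 — total variance = trace(Sigma) = Σ λ_i = 39 + 27 + 22 = 88.

Step 2 — fraction explained by component i = λ_i / Σ λ:
  PC1: 39/88 = 0.4432
  PC2: 27/88 = 0.3068
  PC3: 22/88 = 0.25

Step 3 — cumulative fraction after k components = (λ_1 + ... + λ_k) / Σ λ:
  k = 1: 39/88 = 0.4432
  k = 2: (39 + 27)/88 = 66/88 = 0.75
  k = 3: (39 + 27 + 22)/88 = 88/88 = 1

Summary (fraction, with percent):

explained: PC1 0.4432 (44.32%), PC2 0.3068 (30.68%), PC3 0.25 (25%);  cumulative: 0.4432, 0.75, 1


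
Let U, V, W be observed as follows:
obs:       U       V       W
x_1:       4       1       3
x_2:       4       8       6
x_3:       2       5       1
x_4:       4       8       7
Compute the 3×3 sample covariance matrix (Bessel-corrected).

Step 1 — column means:
  mean(U) = (4 + 4 + 2 + 4) / 4 = 14/4 = 3.5
  mean(V) = (1 + 8 + 5 + 8) / 4 = 22/4 = 5.5
  mean(W) = (3 + 6 + 1 + 7) / 4 = 17/4 = 4.25

Step 2 — sample covariance S[i,j] = (1/(n-1)) · Σ_k (x_{k,i} - mean_i) · (x_{k,j} - mean_j), with n-1 = 3.
  S[U,U] = ((0.5)·(0.5) + (0.5)·(0.5) + (-1.5)·(-1.5) + (0.5)·(0.5)) / 3 = 3/3 = 1
  S[U,V] = ((0.5)·(-4.5) + (0.5)·(2.5) + (-1.5)·(-0.5) + (0.5)·(2.5)) / 3 = 1/3 = 0.3333
  S[U,W] = ((0.5)·(-1.25) + (0.5)·(1.75) + (-1.5)·(-3.25) + (0.5)·(2.75)) / 3 = 6.5/3 = 2.1667
  S[V,V] = ((-4.5)·(-4.5) + (2.5)·(2.5) + (-0.5)·(-0.5) + (2.5)·(2.5)) / 3 = 33/3 = 11
  S[V,W] = ((-4.5)·(-1.25) + (2.5)·(1.75) + (-0.5)·(-3.25) + (2.5)·(2.75)) / 3 = 18.5/3 = 6.1667
  S[W,W] = ((-1.25)·(-1.25) + (1.75)·(1.75) + (-3.25)·(-3.25) + (2.75)·(2.75)) / 3 = 22.75/3 = 7.5833

S is symmetric (S[j,i] = S[i,j]). Assembling:

S = [[1, 0.3333, 2.1667],
 [0.3333, 11, 6.1667],
 [2.1667, 6.1667, 7.5833]]


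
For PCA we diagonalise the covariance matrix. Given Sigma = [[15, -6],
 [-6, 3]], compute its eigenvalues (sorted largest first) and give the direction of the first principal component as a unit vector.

Step 1 — characteristic polynomial of 2×2 Sigma:
  det(Sigma - λI) = λ² - trace · λ + det = 0.
  trace = 15 + 3 = 18, det = 15·3 - (-6)² = 9.
Step 2 — discriminant:
  Δ = trace² - 4·det = 324 - 36 = 288.
Step 3 — eigenvalues:
  λ = (trace ± √Δ)/2 = (18 ± 16.9706)/2,
  λ_1 = 17.4853,  λ_2 = 0.5147.

Step 4 — unit eigenvector for λ_1: solve (Sigma - λ_1 I)v = 0. First row:
  (15 - 17.4853)·v_x + (-6)·v_y = 0, i.e. (-2.4853)·v_x + (-6)·v_y = 0,
  so v ∝ (b, λ_1 - a) = (-6, 2.4853); multiply by -1 so the first entry is positive: u = (6, -2.4853).
  ||u|| = √((6)² + (-2.4853)²) = √(42.1766) ≈ 6.4944,
  v_1 = u/||u|| ≈ (0.9239, -0.3827) (||v_1|| = 1).

λ_1 = 17.4853,  λ_2 = 0.5147;  v_1 ≈ (0.9239, -0.3827)


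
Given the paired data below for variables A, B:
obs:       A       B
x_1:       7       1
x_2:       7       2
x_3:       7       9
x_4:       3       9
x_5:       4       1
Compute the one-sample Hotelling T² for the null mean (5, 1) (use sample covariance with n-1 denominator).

Step 1 — sample mean vector:
  mean(A) = (7 + 7 + 7 + 3 + 4) / 5 = 28/5 = 5.6
  mean(B) = (1 + 2 + 9 + 9 + 1) / 5 = 22/5 = 4.4
  x̄ = (5.6, 4.4),  deviation x̄ - mu_0 = (5.6, 4.4) - (5, 1) = (0.6, 3.4).

Step 2 — sample covariance matrix, S[i,j] = (1/(n-1)) · Σ_k (x_{k,i} - mean_i) · (x_{k,j} - mean_j), divisor n-1 = 4:
  S[A,A] = ((1.4)·(1.4) + (1.4)·(1.4) + (1.4)·(1.4) + (-2.6)·(-2.6) + (-1.6)·(-1.6)) / 4 = 15.2/4 = 3.8
  S[A,B] = ((1.4)·(-3.4) + (1.4)·(-2.4) + (1.4)·(4.6) + (-2.6)·(4.6) + (-1.6)·(-3.4)) / 4 = -8.2/4 = -2.05
  S[B,B] = ((-3.4)·(-3.4) + (-2.4)·(-2.4) + (4.6)·(4.6) + (4.6)·(4.6) + (-3.4)·(-3.4)) / 4 = 71.2/4 = 17.8
  S = [[3.8, -2.05],
 [-2.05, 17.8]].

Step 3 — invert S. det(S) = 3.8·17.8 - (-2.05)² = 63.4375.
  S^{-1} = (1/det) · [[d, -b], [-b, a]] = [[0.2806, 0.0323],
 [0.0323, 0.0599]].

Step 4 — quadratic form (x̄ - mu_0)^T · S^{-1} · (x̄ - mu_0):
  S^{-1} · (x̄ - mu_0) = (0.2782, 0.2231),
  (x̄ - mu_0)^T · [...] = (0.6)·(0.2782) + (3.4)·(0.2231) = 0.9253.

Step 5 — scale by n: T² = 5 · 0.9253 = 4.6266.

T² ≈ 4.6266


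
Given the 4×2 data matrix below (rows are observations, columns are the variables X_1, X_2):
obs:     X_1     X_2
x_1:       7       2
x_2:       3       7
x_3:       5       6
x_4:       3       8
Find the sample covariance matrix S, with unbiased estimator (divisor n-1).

Step 1 — column means:
  mean(X_1) = (7 + 3 + 5 + 3) / 4 = 18/4 = 4.5
  mean(X_2) = (2 + 7 + 6 + 8) / 4 = 23/4 = 5.75

Step 2 — sample covariance S[i,j] = (1/(n-1)) · Σ_k (x_{k,i} - mean_i) · (x_{k,j} - mean_j), with n-1 = 3.
  S[X_1,X_1] = ((2.5)·(2.5) + (-1.5)·(-1.5) + (0.5)·(0.5) + (-1.5)·(-1.5)) / 3 = 11/3 = 3.6667
  S[X_1,X_2] = ((2.5)·(-3.75) + (-1.5)·(1.25) + (0.5)·(0.25) + (-1.5)·(2.25)) / 3 = -14.5/3 = -4.8333
  S[X_2,X_2] = ((-3.75)·(-3.75) + (1.25)·(1.25) + (0.25)·(0.25) + (2.25)·(2.25)) / 3 = 20.75/3 = 6.9167

S is symmetric (S[j,i] = S[i,j]). Assembling:

S = [[3.6667, -4.8333],
 [-4.8333, 6.9167]]


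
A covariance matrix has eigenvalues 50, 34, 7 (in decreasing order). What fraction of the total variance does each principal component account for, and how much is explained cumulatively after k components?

Step 1 — total variance = trace(Sigma) = Σ λ_i = 50 + 34 + 7 = 91.

Step 2 — fraction explained by component i = λ_i / Σ λ:
  PC1: 50/91 = 0.5495
  PC2: 34/91 = 0.3736
  PC3: 7/91 = 0.0769

Step 3 — cumulative fraction after k components = (λ_1 + ... + λ_k) / Σ λ:
  k = 1: 50/91 = 0.5495
  k = 2: (50 + 34)/91 = 84/91 = 0.9231
  k = 3: (50 + 34 + 7)/91 = 91/91 = 1

Summary (fraction, with percent):

explained: PC1 0.5495 (54.95%), PC2 0.3736 (37.36%), PC3 0.0769 (7.69%);  cumulative: 0.5495, 0.9231, 1


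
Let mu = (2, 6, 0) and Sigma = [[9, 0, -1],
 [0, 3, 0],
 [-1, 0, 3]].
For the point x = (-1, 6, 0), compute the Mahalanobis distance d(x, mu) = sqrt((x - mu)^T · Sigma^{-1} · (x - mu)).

Step 1 — centre the observation: (x - mu) = (-3, 0, 0).

Step 2 — invert Sigma (cofactor / det for 3×3, or solve directly):
  Sigma^{-1} = [[0.1154, 0, 0.0385],
 [0, 0.3333, 0],
 [0.0385, 0, 0.3462]].

Step 3 — form the quadratic (x - mu)^T · Sigma^{-1} · (x - mu):
  Sigma^{-1} · (x - mu) = (-0.3462, 0, -0.1154).
  (x - mu)^T · [Sigma^{-1} · (x - mu)] = (-3)·(-0.3462) + (0)·(0) + (0)·(-0.1154) = 1.0385.

Step 4 — take square root: d = √(1.0385) ≈ 1.019.

d(x, mu) = √(1.0385) ≈ 1.019


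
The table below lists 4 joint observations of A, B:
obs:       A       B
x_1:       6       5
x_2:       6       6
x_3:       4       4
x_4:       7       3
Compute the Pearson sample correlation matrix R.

Step 1 — column means:
  mean(A) = (6 + 6 + 4 + 7) / 4 = 23/4 = 5.75
  mean(B) = (5 + 6 + 4 + 3) / 4 = 18/4 = 4.5

Step 2 — sample variances and covariances s[i,j] = (1/(n-1)) · Σ_k (x_{k,i} - mean_i) · (x_{k,j} - mean_j), with n-1 = 3:
  s[A,A] = ((0.25)·(0.25) + (0.25)·(0.25) + (-1.75)·(-1.75) + (1.25)·(1.25)) / 3 = 4.75/3 = 1.5833
  s[A,B] = ((0.25)·(0.5) + (0.25)·(1.5) + (-1.75)·(-0.5) + (1.25)·(-1.5)) / 3 = -0.5/3 = -0.1667
  s[B,B] = ((0.5)·(0.5) + (1.5)·(1.5) + (-0.5)·(-0.5) + (-1.5)·(-1.5)) / 3 = 5/3 = 1.6667
  Sample standard deviations s_i = √(s[i,i]):
  s(A) = √(1.5833) = 1.2583
  s(B) = √(1.6667) = 1.291

Step 3 — r_{ij} = s_{ij} / (s_i · s_j):
  r[A,A] = 1 (diagonal).
  r[A,B] = -0.1667 / (1.2583 · 1.291) = -0.1667 / 1.6245 = -0.1026
  r[B,B] = 1 (diagonal).

R is symmetric with unit diagonal. Assembling:

R = [[1, -0.1026],
 [-0.1026, 1]]


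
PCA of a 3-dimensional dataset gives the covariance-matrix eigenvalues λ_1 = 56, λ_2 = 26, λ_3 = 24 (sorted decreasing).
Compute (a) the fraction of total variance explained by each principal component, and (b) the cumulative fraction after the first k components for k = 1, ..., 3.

Step 1 — total variance = trace(Sigma) = Σ λ_i = 56 + 26 + 24 = 106.

Step 2 — fraction explained by component i = λ_i / Σ λ:
  PC1: 56/106 = 0.5283
  PC2: 26/106 = 0.2453
  PC3: 24/106 = 0.2264

Step 3 — cumulative fraction after k components = (λ_1 + ... + λ_k) / Σ λ:
  k = 1: 56/106 = 0.5283
  k = 2: (56 + 26)/106 = 82/106 = 0.7736
  k = 3: (56 + 26 + 24)/106 = 106/106 = 1

Summary (fraction, with percent):

explained: PC1 0.5283 (52.83%), PC2 0.2453 (24.53%), PC3 0.2264 (22.64%);  cumulative: 0.5283, 0.7736, 1


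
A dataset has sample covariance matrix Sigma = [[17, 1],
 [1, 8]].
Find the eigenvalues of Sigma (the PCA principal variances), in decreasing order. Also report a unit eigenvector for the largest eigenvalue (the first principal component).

Step 1 — characteristic polynomial of 2×2 Sigma:
  det(Sigma - λI) = λ² - trace · λ + det = 0.
  trace = 17 + 8 = 25, det = 17·8 - (1)² = 135.
Step 2 — discriminant:
  Δ = trace² - 4·det = 625 - 540 = 85.
Step 3 — eigenvalues:
  λ = (trace ± √Δ)/2 = (25 ± 9.2195)/2,
  λ_1 = 17.1098,  λ_2 = 7.8902.

Step 4 — unit eigenvector for λ_1: solve (Sigma - λ_1 I)v = 0. First row:
  (17 - 17.1098)·v_x + (1)·v_y = 0, i.e. (-0.1098)·v_x + (1)·v_y = 0,
  so v ∝ (b, λ_1 - a) = (1, 0.1098) = u.
  ||u|| = √((1)² + (0.1098)²) = √(1.012) ≈ 1.006,
  v_1 = u/||u|| ≈ (0.994, 0.1091) (||v_1|| = 1).

λ_1 = 17.1098,  λ_2 = 7.8902;  v_1 ≈ (0.994, 0.1091)


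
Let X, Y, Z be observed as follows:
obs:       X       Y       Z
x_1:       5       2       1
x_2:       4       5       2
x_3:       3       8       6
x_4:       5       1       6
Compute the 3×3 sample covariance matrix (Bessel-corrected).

Step 1 — column means:
  mean(X) = (5 + 4 + 3 + 5) / 4 = 17/4 = 4.25
  mean(Y) = (2 + 5 + 8 + 1) / 4 = 16/4 = 4
  mean(Z) = (1 + 2 + 6 + 6) / 4 = 15/4 = 3.75

Step 2 — sample covariance S[i,j] = (1/(n-1)) · Σ_k (x_{k,i} - mean_i) · (x_{k,j} - mean_j), with n-1 = 3.
  S[X,X] = ((0.75)·(0.75) + (-0.25)·(-0.25) + (-1.25)·(-1.25) + (0.75)·(0.75)) / 3 = 2.75/3 = 0.9167
  S[X,Y] = ((0.75)·(-2) + (-0.25)·(1) + (-1.25)·(4) + (0.75)·(-3)) / 3 = -9/3 = -3
  S[X,Z] = ((0.75)·(-2.75) + (-0.25)·(-1.75) + (-1.25)·(2.25) + (0.75)·(2.25)) / 3 = -2.75/3 = -0.9167
  S[Y,Y] = ((-2)·(-2) + (1)·(1) + (4)·(4) + (-3)·(-3)) / 3 = 30/3 = 10
  S[Y,Z] = ((-2)·(-2.75) + (1)·(-1.75) + (4)·(2.25) + (-3)·(2.25)) / 3 = 6/3 = 2
  S[Z,Z] = ((-2.75)·(-2.75) + (-1.75)·(-1.75) + (2.25)·(2.25) + (2.25)·(2.25)) / 3 = 20.75/3 = 6.9167

S is symmetric (S[j,i] = S[i,j]). Assembling:

S = [[0.9167, -3, -0.9167],
 [-3, 10, 2],
 [-0.9167, 2, 6.9167]]


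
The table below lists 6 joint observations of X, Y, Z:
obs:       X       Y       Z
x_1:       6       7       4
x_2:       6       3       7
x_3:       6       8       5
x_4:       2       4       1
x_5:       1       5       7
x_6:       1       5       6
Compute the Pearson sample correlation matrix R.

Step 1 — column means:
  mean(X) = (6 + 6 + 6 + 2 + 1 + 1) / 6 = 22/6 = 3.6667
  mean(Y) = (7 + 3 + 8 + 4 + 5 + 5) / 6 = 32/6 = 5.3333
  mean(Z) = (4 + 7 + 5 + 1 + 7 + 6) / 6 = 30/6 = 5

Step 2 — sample variances and covariances s[i,j] = (1/(n-1)) · Σ_k (x_{k,i} - mean_i) · (x_{k,j} - mean_j), with n-1 = 5:
  s[X,X] = ((2.3333)·(2.3333) + (2.3333)·(2.3333) + (2.3333)·(2.3333) + (-1.6667)·(-1.6667) + (-2.6667)·(-2.6667) + (-2.6667)·(-2.6667)) / 5 = 33.3333/5 = 6.6667
  s[X,Y] = ((2.3333)·(1.6667) + (2.3333)·(-2.3333) + (2.3333)·(2.6667) + (-1.6667)·(-1.3333) + (-2.6667)·(-0.3333) + (-2.6667)·(-0.3333)) / 5 = 8.6667/5 = 1.7333
  s[X,Z] = ((2.3333)·(-1) + (2.3333)·(2) + (2.3333)·(0) + (-1.6667)·(-4) + (-2.6667)·(2) + (-2.6667)·(1)) / 5 = 1/5 = 0.2
  s[Y,Y] = ((1.6667)·(1.6667) + (-2.3333)·(-2.3333) + (2.6667)·(2.6667) + (-1.3333)·(-1.3333) + (-0.3333)·(-0.3333) + (-0.3333)·(-0.3333)) / 5 = 17.3333/5 = 3.4667
  s[Y,Z] = ((1.6667)·(-1) + (-2.3333)·(2) + (2.6667)·(0) + (-1.3333)·(-4) + (-0.3333)·(2) + (-0.3333)·(1)) / 5 = -2/5 = -0.4
  s[Z,Z] = ((-1)·(-1) + (2)·(2) + (0)·(0) + (-4)·(-4) + (2)·(2) + (1)·(1)) / 5 = 26/5 = 5.2
  Sample standard deviations s_i = √(s[i,i]):
  s(X) = √(6.6667) = 2.582
  s(Y) = √(3.4667) = 1.8619
  s(Z) = √(5.2) = 2.2804

Step 3 — r_{ij} = s_{ij} / (s_i · s_j):
  r[X,X] = 1 (diagonal).
  r[X,Y] = 1.7333 / (2.582 · 1.8619) = 1.7333 / 4.8074 = 0.3606
  r[X,Z] = 0.2 / (2.582 · 2.2804) = 0.2 / 5.8878 = 0.034
  r[Y,Y] = 1 (diagonal).
  r[Y,Z] = -0.4 / (1.8619 · 2.2804) = -0.4 / 4.2458 = -0.0942
  r[Z,Z] = 1 (diagonal).

R is symmetric with unit diagonal. Assembling:

R = [[1, 0.3606, 0.034],
 [0.3606, 1, -0.0942],
 [0.034, -0.0942, 1]]


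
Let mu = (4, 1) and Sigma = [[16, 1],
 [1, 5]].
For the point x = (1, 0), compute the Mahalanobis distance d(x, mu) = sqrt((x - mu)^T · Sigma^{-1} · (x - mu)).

Step 1 — centre the observation: (x - mu) = (-3, -1).

Step 2 — invert Sigma. det(Sigma) = 16·5 - (1)² = 79.
  Sigma^{-1} = (1/det) · [[d, -b], [-b, a]] = [[0.0633, -0.0127],
 [-0.0127, 0.2025]].

Step 3 — form the quadratic (x - mu)^T · Sigma^{-1} · (x - mu):
  Sigma^{-1} · (x - mu) = (-0.1772, -0.1646).
  (x - mu)^T · [Sigma^{-1} · (x - mu)] = (-3)·(-0.1772) + (-1)·(-0.1646) = 0.6962.

Step 4 — take square root: d = √(0.6962) ≈ 0.8344.

d(x, mu) = √(0.6962) ≈ 0.8344


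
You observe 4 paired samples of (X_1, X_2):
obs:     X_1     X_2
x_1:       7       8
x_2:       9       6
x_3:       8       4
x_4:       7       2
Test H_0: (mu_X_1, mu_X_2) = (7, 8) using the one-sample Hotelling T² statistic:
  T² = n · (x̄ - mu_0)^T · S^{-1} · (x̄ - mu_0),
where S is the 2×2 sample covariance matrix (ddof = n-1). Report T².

Step 1 — sample mean vector:
  mean(X_1) = (7 + 9 + 8 + 7) / 4 = 31/4 = 7.75
  mean(X_2) = (8 + 6 + 4 + 2) / 4 = 20/4 = 5
  x̄ = (7.75, 5),  deviation x̄ - mu_0 = (7.75, 5) - (7, 8) = (0.75, -3).

Step 2 — sample covariance matrix, S[i,j] = (1/(n-1)) · Σ_k (x_{k,i} - mean_i) · (x_{k,j} - mean_j), divisor n-1 = 3:
  S[X_1,X_1] = ((-0.75)·(-0.75) + (1.25)·(1.25) + (0.25)·(0.25) + (-0.75)·(-0.75)) / 3 = 2.75/3 = 0.9167
  S[X_1,X_2] = ((-0.75)·(3) + (1.25)·(1) + (0.25)·(-1) + (-0.75)·(-3)) / 3 = 1/3 = 0.3333
  S[X_2,X_2] = ((3)·(3) + (1)·(1) + (-1)·(-1) + (-3)·(-3)) / 3 = 20/3 = 6.6667
  S = [[0.9167, 0.3333],
 [0.3333, 6.6667]].

Step 3 — invert S. det(S) = 0.9167·6.6667 - (0.3333)² = 6.
  S^{-1} = (1/det) · [[d, -b], [-b, a]] = [[1.1111, -0.0556],
 [-0.0556, 0.1528]].

Step 4 — quadratic form (x̄ - mu_0)^T · S^{-1} · (x̄ - mu_0):
  S^{-1} · (x̄ - mu_0) = (1, -0.5),
  (x̄ - mu_0)^T · [...] = (0.75)·(1) + (-3)·(-0.5) = 2.25.

Step 5 — scale by n: T² = 4 · 2.25 = 9.

T² ≈ 9


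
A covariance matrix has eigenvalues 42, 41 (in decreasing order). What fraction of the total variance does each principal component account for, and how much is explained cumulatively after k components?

Step 1 — total variance = trace(Sigma) = Σ λ_i = 42 + 41 = 83.

Step 2 — fraction explained by component i = λ_i / Σ λ:
  PC1: 42/83 = 0.506
  PC2: 41/83 = 0.494

Step 3 — cumulative fraction after k components = (λ_1 + ... + λ_k) / Σ λ:
  k = 1: 42/83 = 0.506
  k = 2: (42 + 41)/83 = 83/83 = 1

Summary (fraction, with percent):

explained: PC1 0.506 (50.6%), PC2 0.494 (49.4%);  cumulative: 0.506, 1


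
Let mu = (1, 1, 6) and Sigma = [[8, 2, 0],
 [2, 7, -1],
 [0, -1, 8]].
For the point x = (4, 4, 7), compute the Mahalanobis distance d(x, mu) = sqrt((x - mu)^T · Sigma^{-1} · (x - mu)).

Step 1 — centre the observation: (x - mu) = (3, 3, 1).

Step 2 — invert Sigma (cofactor / det for 3×3, or solve directly):
  Sigma^{-1} = [[0.1348, -0.0392, -0.0049],
 [-0.0392, 0.1569, 0.0196],
 [-0.0049, 0.0196, 0.1275]].

Step 3 — form the quadratic (x - mu)^T · Sigma^{-1} · (x - mu):
  Sigma^{-1} · (x - mu) = (0.2819, 0.3725, 0.1716).
  (x - mu)^T · [Sigma^{-1} · (x - mu)] = (3)·(0.2819) + (3)·(0.3725) + (1)·(0.1716) = 2.1348.

Step 4 — take square root: d = √(2.1348) ≈ 1.4611.

d(x, mu) = √(2.1348) ≈ 1.4611


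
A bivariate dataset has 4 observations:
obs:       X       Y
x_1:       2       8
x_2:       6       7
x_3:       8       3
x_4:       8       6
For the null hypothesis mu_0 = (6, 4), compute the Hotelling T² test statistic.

Step 1 — sample mean vector:
  mean(X) = (2 + 6 + 8 + 8) / 4 = 24/4 = 6
  mean(Y) = (8 + 7 + 3 + 6) / 4 = 24/4 = 6
  x̄ = (6, 6),  deviation x̄ - mu_0 = (6, 6) - (6, 4) = (0, 2).

Step 2 — sample covariance matrix, S[i,j] = (1/(n-1)) · Σ_k (x_{k,i} - mean_i) · (x_{k,j} - mean_j), divisor n-1 = 3:
  S[X,X] = ((-4)·(-4) + (0)·(0) + (2)·(2) + (2)·(2)) / 3 = 24/3 = 8
  S[X,Y] = ((-4)·(2) + (0)·(1) + (2)·(-3) + (2)·(0)) / 3 = -14/3 = -4.6667
  S[Y,Y] = ((2)·(2) + (1)·(1) + (-3)·(-3) + (0)·(0)) / 3 = 14/3 = 4.6667
  S = [[8, -4.6667],
 [-4.6667, 4.6667]].

Step 3 — invert S. det(S) = 8·4.6667 - (-4.6667)² = 15.5556.
  S^{-1} = (1/det) · [[d, -b], [-b, a]] = [[0.3, 0.3],
 [0.3, 0.5143]].

Step 4 — quadratic form (x̄ - mu_0)^T · S^{-1} · (x̄ - mu_0):
  S^{-1} · (x̄ - mu_0) = (0.6, 1.0286),
  (x̄ - mu_0)^T · [...] = (0)·(0.6) + (2)·(1.0286) = 2.0571.

Step 5 — scale by n: T² = 4 · 2.0571 = 8.2286.

T² ≈ 8.2286


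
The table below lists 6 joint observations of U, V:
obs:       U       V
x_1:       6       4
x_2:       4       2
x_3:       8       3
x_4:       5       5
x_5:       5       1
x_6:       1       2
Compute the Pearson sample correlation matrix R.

Step 1 — column means:
  mean(U) = (6 + 4 + 8 + 5 + 5 + 1) / 6 = 29/6 = 4.8333
  mean(V) = (4 + 2 + 3 + 5 + 1 + 2) / 6 = 17/6 = 2.8333

Step 2 — sample variances and covariances s[i,j] = (1/(n-1)) · Σ_k (x_{k,i} - mean_i) · (x_{k,j} - mean_j), with n-1 = 5:
  s[U,U] = ((1.1667)·(1.1667) + (-0.8333)·(-0.8333) + (3.1667)·(3.1667) + (0.1667)·(0.1667) + (0.1667)·(0.1667) + (-3.8333)·(-3.8333)) / 5 = 26.8333/5 = 5.3667
  s[U,V] = ((1.1667)·(1.1667) + (-0.8333)·(-0.8333) + (3.1667)·(0.1667) + (0.1667)·(2.1667) + (0.1667)·(-1.8333) + (-3.8333)·(-0.8333)) / 5 = 5.8333/5 = 1.1667
  s[V,V] = ((1.1667)·(1.1667) + (-0.8333)·(-0.8333) + (0.1667)·(0.1667) + (2.1667)·(2.1667) + (-1.8333)·(-1.8333) + (-0.8333)·(-0.8333)) / 5 = 10.8333/5 = 2.1667
  Sample standard deviations s_i = √(s[i,i]):
  s(U) = √(5.3667) = 2.3166
  s(V) = √(2.1667) = 1.472

Step 3 — r_{ij} = s_{ij} / (s_i · s_j):
  r[U,U] = 1 (diagonal).
  r[U,V] = 1.1667 / (2.3166 · 1.472) = 1.1667 / 3.41 = 0.3421
  r[V,V] = 1 (diagonal).

R is symmetric with unit diagonal. Assembling:

R = [[1, 0.3421],
 [0.3421, 1]]


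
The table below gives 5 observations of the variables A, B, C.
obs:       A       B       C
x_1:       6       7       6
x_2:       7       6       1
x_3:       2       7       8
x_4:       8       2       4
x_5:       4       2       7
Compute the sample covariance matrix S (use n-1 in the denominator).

Step 1 — column means:
  mean(A) = (6 + 7 + 2 + 8 + 4) / 5 = 27/5 = 5.4
  mean(B) = (7 + 6 + 7 + 2 + 2) / 5 = 24/5 = 4.8
  mean(C) = (6 + 1 + 8 + 4 + 7) / 5 = 26/5 = 5.2

Step 2 — sample covariance S[i,j] = (1/(n-1)) · Σ_k (x_{k,i} - mean_i) · (x_{k,j} - mean_j), with n-1 = 4.
  S[A,A] = ((0.6)·(0.6) + (1.6)·(1.6) + (-3.4)·(-3.4) + (2.6)·(2.6) + (-1.4)·(-1.4)) / 4 = 23.2/4 = 5.8
  S[A,B] = ((0.6)·(2.2) + (1.6)·(1.2) + (-3.4)·(2.2) + (2.6)·(-2.8) + (-1.4)·(-2.8)) / 4 = -7.6/4 = -1.9
  S[A,C] = ((0.6)·(0.8) + (1.6)·(-4.2) + (-3.4)·(2.8) + (2.6)·(-1.2) + (-1.4)·(1.8)) / 4 = -21.4/4 = -5.35
  S[B,B] = ((2.2)·(2.2) + (1.2)·(1.2) + (2.2)·(2.2) + (-2.8)·(-2.8) + (-2.8)·(-2.8)) / 4 = 26.8/4 = 6.7
  S[B,C] = ((2.2)·(0.8) + (1.2)·(-4.2) + (2.2)·(2.8) + (-2.8)·(-1.2) + (-2.8)·(1.8)) / 4 = 1.2/4 = 0.3
  S[C,C] = ((0.8)·(0.8) + (-4.2)·(-4.2) + (2.8)·(2.8) + (-1.2)·(-1.2) + (1.8)·(1.8)) / 4 = 30.8/4 = 7.7

S is symmetric (S[j,i] = S[i,j]). Assembling:

S = [[5.8, -1.9, -5.35],
 [-1.9, 6.7, 0.3],
 [-5.35, 0.3, 7.7]]


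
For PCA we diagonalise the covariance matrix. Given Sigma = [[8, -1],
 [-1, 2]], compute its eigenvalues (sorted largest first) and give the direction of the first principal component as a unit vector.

Step 1 — characteristic polynomial of 2×2 Sigma:
  det(Sigma - λI) = λ² - trace · λ + det = 0.
  trace = 8 + 2 = 10, det = 8·2 - (-1)² = 15.
Step 2 — discriminant:
  Δ = trace² - 4·det = 100 - 60 = 40.
Step 3 — eigenvalues:
  λ = (trace ± √Δ)/2 = (10 ± 6.3246)/2,
  λ_1 = 8.1623,  λ_2 = 1.8377.

Step 4 — unit eigenvector for λ_1: solve (Sigma - λ_1 I)v = 0. First row:
  (8 - 8.1623)·v_x + (-1)·v_y = 0, i.e. (-0.1623)·v_x + (-1)·v_y = 0,
  so v ∝ (b, λ_1 - a) = (-1, 0.1623); multiply by -1 so the first entry is positive: u = (1, -0.1623).
  ||u|| = √((1)² + (-0.1623)²) = √(1.0263) ≈ 1.0131,
  v_1 = u/||u|| ≈ (0.9871, -0.1602) (||v_1|| = 1).

λ_1 = 8.1623,  λ_2 = 1.8377;  v_1 ≈ (0.9871, -0.1602)


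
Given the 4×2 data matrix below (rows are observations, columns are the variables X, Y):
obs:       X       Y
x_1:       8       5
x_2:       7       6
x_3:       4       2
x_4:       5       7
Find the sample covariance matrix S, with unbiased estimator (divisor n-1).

Step 1 — column means:
  mean(X) = (8 + 7 + 4 + 5) / 4 = 24/4 = 6
  mean(Y) = (5 + 6 + 2 + 7) / 4 = 20/4 = 5

Step 2 — sample covariance S[i,j] = (1/(n-1)) · Σ_k (x_{k,i} - mean_i) · (x_{k,j} - mean_j), with n-1 = 3.
  S[X,X] = ((2)·(2) + (1)·(1) + (-2)·(-2) + (-1)·(-1)) / 3 = 10/3 = 3.3333
  S[X,Y] = ((2)·(0) + (1)·(1) + (-2)·(-3) + (-1)·(2)) / 3 = 5/3 = 1.6667
  S[Y,Y] = ((0)·(0) + (1)·(1) + (-3)·(-3) + (2)·(2)) / 3 = 14/3 = 4.6667

S is symmetric (S[j,i] = S[i,j]). Assembling:

S = [[3.3333, 1.6667],
 [1.6667, 4.6667]]


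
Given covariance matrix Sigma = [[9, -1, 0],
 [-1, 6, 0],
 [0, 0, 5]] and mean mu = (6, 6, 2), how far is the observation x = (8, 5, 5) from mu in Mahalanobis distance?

Step 1 — centre the observation: (x - mu) = (2, -1, 3).

Step 2 — invert Sigma (cofactor / det for 3×3, or solve directly):
  Sigma^{-1} = [[0.1132, 0.0189, 0],
 [0.0189, 0.1698, 0],
 [0, 0, 0.2]].

Step 3 — form the quadratic (x - mu)^T · Sigma^{-1} · (x - mu):
  Sigma^{-1} · (x - mu) = (0.2075, -0.1321, 0.6).
  (x - mu)^T · [Sigma^{-1} · (x - mu)] = (2)·(0.2075) + (-1)·(-0.1321) + (3)·(0.6) = 2.3472.

Step 4 — take square root: d = √(2.3472) ≈ 1.532.

d(x, mu) = √(2.3472) ≈ 1.532


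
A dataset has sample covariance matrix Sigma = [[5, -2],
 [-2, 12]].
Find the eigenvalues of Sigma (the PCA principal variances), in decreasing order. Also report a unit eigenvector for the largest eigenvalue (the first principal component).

Step 1 — characteristic polynomial of 2×2 Sigma:
  det(Sigma - λI) = λ² - trace · λ + det = 0.
  trace = 5 + 12 = 17, det = 5·12 - (-2)² = 56.
Step 2 — discriminant:
  Δ = trace² - 4·det = 289 - 224 = 65.
Step 3 — eigenvalues:
  λ = (trace ± √Δ)/2 = (17 ± 8.0623)/2,
  λ_1 = 12.5311,  λ_2 = 4.4689.

Step 4 — unit eigenvector for λ_1: solve (Sigma - λ_1 I)v = 0. First row:
  (5 - 12.5311)·v_x + (-2)·v_y = 0, i.e. (-7.5311)·v_x + (-2)·v_y = 0,
  so v ∝ (b, λ_1 - a) = (-2, 7.5311); multiply by -1 so the first entry is positive: u = (2, -7.5311).
  ||u|| = √((2)² + (-7.5311)²) = √(60.7179) ≈ 7.7922,
  v_1 = u/||u|| ≈ (0.2567, -0.9665) (||v_1|| = 1).

λ_1 = 12.5311,  λ_2 = 4.4689;  v_1 ≈ (0.2567, -0.9665)


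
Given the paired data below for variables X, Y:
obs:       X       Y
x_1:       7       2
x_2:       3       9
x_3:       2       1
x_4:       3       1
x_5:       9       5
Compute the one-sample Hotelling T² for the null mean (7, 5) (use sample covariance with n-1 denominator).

Step 1 — sample mean vector:
  mean(X) = (7 + 3 + 2 + 3 + 9) / 5 = 24/5 = 4.8
  mean(Y) = (2 + 9 + 1 + 1 + 5) / 5 = 18/5 = 3.6
  x̄ = (4.8, 3.6),  deviation x̄ - mu_0 = (4.8, 3.6) - (7, 5) = (-2.2, -1.4).

Step 2 — sample covariance matrix, S[i,j] = (1/(n-1)) · Σ_k (x_{k,i} - mean_i) · (x_{k,j} - mean_j), divisor n-1 = 4:
  S[X,X] = ((2.2)·(2.2) + (-1.8)·(-1.8) + (-2.8)·(-2.8) + (-1.8)·(-1.8) + (4.2)·(4.2)) / 4 = 36.8/4 = 9.2
  S[X,Y] = ((2.2)·(-1.6) + (-1.8)·(5.4) + (-2.8)·(-2.6) + (-1.8)·(-2.6) + (4.2)·(1.4)) / 4 = 4.6/4 = 1.15
  S[Y,Y] = ((-1.6)·(-1.6) + (5.4)·(5.4) + (-2.6)·(-2.6) + (-2.6)·(-2.6) + (1.4)·(1.4)) / 4 = 47.2/4 = 11.8
  S = [[9.2, 1.15],
 [1.15, 11.8]].

Step 3 — invert S. det(S) = 9.2·11.8 - (1.15)² = 107.2375.
  S^{-1} = (1/det) · [[d, -b], [-b, a]] = [[0.11, -0.0107],
 [-0.0107, 0.0858]].

Step 4 — quadratic form (x̄ - mu_0)^T · S^{-1} · (x̄ - mu_0):
  S^{-1} · (x̄ - mu_0) = (-0.2271, -0.0965),
  (x̄ - mu_0)^T · [...] = (-2.2)·(-0.2271) + (-1.4)·(-0.0965) = 0.6347.

Step 5 — scale by n: T² = 5 · 0.6347 = 3.1733.

T² ≈ 3.1733


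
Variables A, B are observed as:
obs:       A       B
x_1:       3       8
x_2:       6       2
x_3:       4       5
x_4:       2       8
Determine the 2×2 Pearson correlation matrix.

Step 1 — column means:
  mean(A) = (3 + 6 + 4 + 2) / 4 = 15/4 = 3.75
  mean(B) = (8 + 2 + 5 + 8) / 4 = 23/4 = 5.75

Step 2 — sample variances and covariances s[i,j] = (1/(n-1)) · Σ_k (x_{k,i} - mean_i) · (x_{k,j} - mean_j), with n-1 = 3:
  s[A,A] = ((-0.75)·(-0.75) + (2.25)·(2.25) + (0.25)·(0.25) + (-1.75)·(-1.75)) / 3 = 8.75/3 = 2.9167
  s[A,B] = ((-0.75)·(2.25) + (2.25)·(-3.75) + (0.25)·(-0.75) + (-1.75)·(2.25)) / 3 = -14.25/3 = -4.75
  s[B,B] = ((2.25)·(2.25) + (-3.75)·(-3.75) + (-0.75)·(-0.75) + (2.25)·(2.25)) / 3 = 24.75/3 = 8.25
  Sample standard deviations s_i = √(s[i,i]):
  s(A) = √(2.9167) = 1.7078
  s(B) = √(8.25) = 2.8723

Step 3 — r_{ij} = s_{ij} / (s_i · s_j):
  r[A,A] = 1 (diagonal).
  r[A,B] = -4.75 / (1.7078 · 2.8723) = -4.75 / 4.9054 = -0.9683
  r[B,B] = 1 (diagonal).

R is symmetric with unit diagonal. Assembling:

R = [[1, -0.9683],
 [-0.9683, 1]]


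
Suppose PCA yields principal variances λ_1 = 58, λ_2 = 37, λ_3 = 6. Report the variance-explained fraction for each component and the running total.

Step 1 — total variance = trace(Sigma) = Σ λ_i = 58 + 37 + 6 = 101.

Step 2 — fraction explained by component i = λ_i / Σ λ:
  PC1: 58/101 = 0.5743
  PC2: 37/101 = 0.3663
  PC3: 6/101 = 0.0594

Step 3 — cumulative fraction after k components = (λ_1 + ... + λ_k) / Σ λ:
  k = 1: 58/101 = 0.5743
  k = 2: (58 + 37)/101 = 95/101 = 0.9406
  k = 3: (58 + 37 + 6)/101 = 101/101 = 1

Summary (fraction, with percent):

explained: PC1 0.5743 (57.43%), PC2 0.3663 (36.63%), PC3 0.0594 (5.94%);  cumulative: 0.5743, 0.9406, 1


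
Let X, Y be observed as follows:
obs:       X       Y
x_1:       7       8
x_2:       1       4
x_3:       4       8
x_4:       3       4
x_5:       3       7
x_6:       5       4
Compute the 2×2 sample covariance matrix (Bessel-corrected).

Step 1 — column means:
  mean(X) = (7 + 1 + 4 + 3 + 3 + 5) / 6 = 23/6 = 3.8333
  mean(Y) = (8 + 4 + 8 + 4 + 7 + 4) / 6 = 35/6 = 5.8333

Step 2 — sample covariance S[i,j] = (1/(n-1)) · Σ_k (x_{k,i} - mean_i) · (x_{k,j} - mean_j), with n-1 = 5.
  S[X,X] = ((3.1667)·(3.1667) + (-2.8333)·(-2.8333) + (0.1667)·(0.1667) + (-0.8333)·(-0.8333) + (-0.8333)·(-0.8333) + (1.1667)·(1.1667)) / 5 = 20.8333/5 = 4.1667
  S[X,Y] = ((3.1667)·(2.1667) + (-2.8333)·(-1.8333) + (0.1667)·(2.1667) + (-0.8333)·(-1.8333) + (-0.8333)·(1.1667) + (1.1667)·(-1.8333)) / 5 = 10.8333/5 = 2.1667
  S[Y,Y] = ((2.1667)·(2.1667) + (-1.8333)·(-1.8333) + (2.1667)·(2.1667) + (-1.8333)·(-1.8333) + (1.1667)·(1.1667) + (-1.8333)·(-1.8333)) / 5 = 20.8333/5 = 4.1667

S is symmetric (S[j,i] = S[i,j]). Assembling:

S = [[4.1667, 2.1667],
 [2.1667, 4.1667]]
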